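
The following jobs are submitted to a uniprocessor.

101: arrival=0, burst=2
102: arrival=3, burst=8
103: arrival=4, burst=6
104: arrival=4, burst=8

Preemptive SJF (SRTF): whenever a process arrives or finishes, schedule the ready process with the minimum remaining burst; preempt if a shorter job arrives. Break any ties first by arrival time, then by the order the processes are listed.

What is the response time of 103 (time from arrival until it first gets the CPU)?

Schedule: | 101 0-2 | idle 2-3 | 102 3-4 | 103 4-10 | 102 10-17 | 104 17-25 |
Completion: 101=2  102=17  103=10  104=25
Turnaround (C−A): 101=2  102=14  103=6  104=21
Response(103) = first start − arrival = 4 − 4 = 0

0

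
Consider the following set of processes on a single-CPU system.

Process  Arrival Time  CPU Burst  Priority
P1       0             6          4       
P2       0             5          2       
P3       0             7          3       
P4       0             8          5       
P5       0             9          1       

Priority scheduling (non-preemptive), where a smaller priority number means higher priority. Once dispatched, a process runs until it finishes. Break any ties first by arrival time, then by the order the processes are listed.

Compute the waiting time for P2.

Gantt: | P5 0-9 | P2 9-14 | P3 14-21 | P1 21-27 | P4 27-35 |
Completion: P1=27  P2=14  P3=21  P4=35  P5=9
Waiting(P2) = turnaround − burst = 14 − 5 = 9

9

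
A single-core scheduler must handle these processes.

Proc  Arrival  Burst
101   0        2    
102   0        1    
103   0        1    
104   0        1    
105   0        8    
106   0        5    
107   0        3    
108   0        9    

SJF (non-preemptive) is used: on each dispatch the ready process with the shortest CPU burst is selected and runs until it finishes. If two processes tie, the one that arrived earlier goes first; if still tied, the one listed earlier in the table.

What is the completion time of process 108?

30

Gantt: | 102 0-1 | 103 1-2 | 104 2-3 | 101 3-5 | 107 5-8 | 106 8-13 | 105 13-21 | 108 21-30 |
Completion: 101=5  102=1  103=2  104=3  105=21  106=13  107=8  108=30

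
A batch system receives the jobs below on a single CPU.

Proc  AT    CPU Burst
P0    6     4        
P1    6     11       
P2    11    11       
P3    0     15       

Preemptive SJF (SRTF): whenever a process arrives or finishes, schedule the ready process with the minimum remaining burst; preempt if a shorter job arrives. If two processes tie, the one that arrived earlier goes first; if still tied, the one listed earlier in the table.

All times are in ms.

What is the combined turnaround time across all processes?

Timeline: | P3 0-6 | P0 6-10 | P3 10-19 | P1 19-30 | P2 30-41 |
Completion: P0=10  P1=30  P2=41  P3=19
Turnaround (C−A): P0=4  P1=24  P2=30  P3=19
Turnaround = completion − arrival: P0=4, P1=24, P2=30, P3=19
Total turnaround = 4 + 24 + 30 + 19 = 77

77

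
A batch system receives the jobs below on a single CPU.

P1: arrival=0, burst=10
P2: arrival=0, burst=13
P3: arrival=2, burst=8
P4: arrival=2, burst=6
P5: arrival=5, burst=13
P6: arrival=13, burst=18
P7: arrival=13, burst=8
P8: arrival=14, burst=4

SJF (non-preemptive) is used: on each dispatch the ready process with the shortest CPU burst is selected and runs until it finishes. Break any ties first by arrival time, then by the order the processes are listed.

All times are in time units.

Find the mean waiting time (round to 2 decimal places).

Gantt: | P1 0-10 | P4 10-16 | P8 16-20 | P3 20-28 | P7 28-36 | P2 36-49 | P5 49-62 | P6 62-80 |
Completion: P1=10  P2=49  P3=28  P4=16  P5=62  P6=80  P7=36  P8=20
Turnaround (C−A): P1=10  P2=49  P3=26  P4=14  P5=57  P6=67  P7=23  P8=6
Waiting times: P1=0, P2=36, P3=18, P4=8, P5=44, P6=49, P7=15, P8=2
Average waiting = (0+36+18+8+44+49+15+2) / 8 = 172/8 = 21.50

21.50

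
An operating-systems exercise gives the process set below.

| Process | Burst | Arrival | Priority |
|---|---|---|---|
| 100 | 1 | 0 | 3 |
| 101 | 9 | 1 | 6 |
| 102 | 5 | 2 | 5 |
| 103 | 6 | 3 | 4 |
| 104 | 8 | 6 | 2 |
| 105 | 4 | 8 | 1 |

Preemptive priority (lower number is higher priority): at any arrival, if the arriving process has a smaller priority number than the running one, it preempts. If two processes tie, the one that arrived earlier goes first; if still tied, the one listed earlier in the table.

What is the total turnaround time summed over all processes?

90

Schedule: | 100 0-1 | 101 1-2 | 102 2-3 | 103 3-6 | 104 6-8 | 105 8-12 | 104 12-18 | 103 18-21 | 102 21-25 | 101 25-33 |
Completion: 100=1  101=33  102=25  103=21  104=18  105=12
Turnaround (C−A): 100=1  101=32  102=23  103=18  104=12  105=4
Turnaround = completion − arrival: 100=1, 101=32, 102=23, 103=18, 104=12, 105=4
Total turnaround = 1 + 32 + 23 + 18 + 12 + 4 = 90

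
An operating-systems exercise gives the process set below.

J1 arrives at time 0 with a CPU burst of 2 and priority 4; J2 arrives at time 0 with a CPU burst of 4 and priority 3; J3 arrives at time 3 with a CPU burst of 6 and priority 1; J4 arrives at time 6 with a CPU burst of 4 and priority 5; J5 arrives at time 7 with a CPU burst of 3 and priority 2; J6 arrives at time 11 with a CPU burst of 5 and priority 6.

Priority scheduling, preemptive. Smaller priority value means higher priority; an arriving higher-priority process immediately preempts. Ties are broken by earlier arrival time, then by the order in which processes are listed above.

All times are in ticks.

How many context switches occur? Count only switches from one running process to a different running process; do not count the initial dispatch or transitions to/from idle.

6

Schedule: | J2 0-3 | J3 3-9 | J5 9-12 | J2 12-13 | J1 13-15 | J4 15-19 | J6 19-24 |
Completion: J1=15  J2=13  J3=9  J4=19  J5=12  J6=24
Turnaround (C−A): J1=15  J2=13  J3=6  J4=13  J5=5  J6=13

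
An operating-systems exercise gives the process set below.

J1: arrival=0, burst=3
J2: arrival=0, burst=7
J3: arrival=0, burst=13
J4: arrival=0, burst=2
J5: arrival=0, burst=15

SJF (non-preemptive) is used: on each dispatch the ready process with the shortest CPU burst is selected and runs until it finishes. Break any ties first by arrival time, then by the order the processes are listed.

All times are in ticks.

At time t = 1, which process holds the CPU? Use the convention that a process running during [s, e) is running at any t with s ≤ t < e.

J4

Schedule: | J4 0-2 | J1 2-5 | J2 5-12 | J3 12-25 | J5 25-40 |
Completion: J1=5  J2=12  J3=25  J4=2  J5=40
Turnaround (C−A): J1=5  J2=12  J3=25  J4=2  J5=40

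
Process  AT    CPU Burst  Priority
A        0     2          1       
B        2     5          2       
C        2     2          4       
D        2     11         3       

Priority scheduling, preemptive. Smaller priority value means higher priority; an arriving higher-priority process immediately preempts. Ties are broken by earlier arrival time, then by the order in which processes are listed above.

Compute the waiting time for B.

0

Gantt: | A 0-2 | B 2-7 | D 7-18 | C 18-20 |
Completion: A=2  B=7  C=20  D=18
Turnaround (C−A): A=2  B=5  C=18  D=16
Waiting(B) = turnaround − burst = 5 − 5 = 0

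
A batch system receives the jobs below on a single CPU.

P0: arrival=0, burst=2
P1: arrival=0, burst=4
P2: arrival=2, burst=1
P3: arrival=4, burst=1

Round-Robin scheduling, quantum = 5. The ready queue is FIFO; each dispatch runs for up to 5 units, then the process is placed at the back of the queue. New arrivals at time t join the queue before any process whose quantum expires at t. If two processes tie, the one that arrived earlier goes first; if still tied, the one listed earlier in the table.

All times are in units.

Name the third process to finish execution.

P2

Timeline: | P0 0-2 | P1 2-6 | P2 6-7 | P3 7-8 |
Completion: P0=2  P1=6  P2=7  P3=8
Turnaround (C−A): P0=2  P1=6  P2=5  P3=4
Finish order: P0 → P1 → P2 → P3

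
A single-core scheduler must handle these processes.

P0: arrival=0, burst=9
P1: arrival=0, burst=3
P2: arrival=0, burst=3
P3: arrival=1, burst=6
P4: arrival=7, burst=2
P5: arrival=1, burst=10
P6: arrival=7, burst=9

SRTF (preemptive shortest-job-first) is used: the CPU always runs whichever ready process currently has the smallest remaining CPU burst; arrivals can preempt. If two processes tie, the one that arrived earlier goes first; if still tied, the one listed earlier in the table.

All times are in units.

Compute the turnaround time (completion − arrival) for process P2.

6

Gantt: | P1 0-3 | P2 3-6 | P3 6-7 | P4 7-9 | P3 9-14 | P0 14-23 | P6 23-32 | P5 32-42 |
Completion: P0=23  P1=3  P2=6  P3=14  P4=9  P5=42  P6=32
Turnaround(P2) = completion − arrival = 6 − 0 = 6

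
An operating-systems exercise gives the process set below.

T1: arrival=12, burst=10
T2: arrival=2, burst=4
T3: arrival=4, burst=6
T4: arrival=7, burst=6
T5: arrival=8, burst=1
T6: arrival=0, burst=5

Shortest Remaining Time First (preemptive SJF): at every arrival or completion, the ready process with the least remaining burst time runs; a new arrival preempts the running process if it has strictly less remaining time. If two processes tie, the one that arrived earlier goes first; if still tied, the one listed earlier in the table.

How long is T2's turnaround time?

Timeline: | T6 0-5 | T2 5-9 | T5 9-10 | T3 10-16 | T4 16-22 | T1 22-32 |
Completion: T1=32  T2=9  T3=16  T4=22  T5=10  T6=5
Turnaround(T2) = completion − arrival = 9 − 2 = 7

7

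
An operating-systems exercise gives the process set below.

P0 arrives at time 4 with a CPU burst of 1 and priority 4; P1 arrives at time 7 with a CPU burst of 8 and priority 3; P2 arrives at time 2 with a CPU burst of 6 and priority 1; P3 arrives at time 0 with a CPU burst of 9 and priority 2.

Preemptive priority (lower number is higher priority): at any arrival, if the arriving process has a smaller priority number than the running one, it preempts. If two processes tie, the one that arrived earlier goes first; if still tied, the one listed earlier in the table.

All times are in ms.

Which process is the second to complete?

P3

Schedule: | P3 0-2 | P2 2-8 | P3 8-15 | P1 15-23 | P0 23-24 |
Completion: P0=24  P1=23  P2=8  P3=15
Turnaround (C−A): P0=20  P1=16  P2=6  P3=15
Finish order: P2 → P3 → P1 → P0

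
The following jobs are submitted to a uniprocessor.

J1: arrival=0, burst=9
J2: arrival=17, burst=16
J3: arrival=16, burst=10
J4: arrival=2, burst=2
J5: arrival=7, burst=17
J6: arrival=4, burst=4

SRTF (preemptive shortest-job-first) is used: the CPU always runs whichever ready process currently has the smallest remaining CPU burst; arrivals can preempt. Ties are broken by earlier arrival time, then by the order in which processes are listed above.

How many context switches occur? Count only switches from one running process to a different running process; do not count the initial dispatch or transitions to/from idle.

7

Gantt: | J1 0-2 | J4 2-4 | J6 4-8 | J1 8-15 | J5 15-16 | J3 16-26 | J5 26-42 | J2 42-58 |
Completion: J1=15  J2=58  J3=26  J4=4  J5=42  J6=8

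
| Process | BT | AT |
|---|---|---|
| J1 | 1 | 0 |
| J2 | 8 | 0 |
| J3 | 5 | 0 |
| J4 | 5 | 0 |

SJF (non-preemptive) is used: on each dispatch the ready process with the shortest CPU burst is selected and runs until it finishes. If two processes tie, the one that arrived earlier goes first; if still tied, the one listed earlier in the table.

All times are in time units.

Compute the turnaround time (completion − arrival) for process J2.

Timeline: | J1 0-1 | J3 1-6 | J4 6-11 | J2 11-19 |
Completion: J1=1  J2=19  J3=6  J4=11
Turnaround(J2) = completion − arrival = 19 − 0 = 19

19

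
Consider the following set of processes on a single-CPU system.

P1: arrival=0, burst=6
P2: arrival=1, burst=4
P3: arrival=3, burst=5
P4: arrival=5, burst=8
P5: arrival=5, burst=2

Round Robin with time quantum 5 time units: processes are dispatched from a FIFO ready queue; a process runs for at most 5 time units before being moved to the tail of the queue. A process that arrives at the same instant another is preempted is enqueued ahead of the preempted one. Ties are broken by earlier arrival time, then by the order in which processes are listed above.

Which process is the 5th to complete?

P4

Schedule: | P1 0-5 | P2 5-9 | P3 9-14 | P4 14-19 | P5 19-21 | P1 21-22 | P4 22-25 |
Completion: P1=22  P2=9  P3=14  P4=25  P5=21
Turnaround (C−A): P1=22  P2=8  P3=11  P4=20  P5=16
Finish order: P2 → P3 → P5 → P1 → P4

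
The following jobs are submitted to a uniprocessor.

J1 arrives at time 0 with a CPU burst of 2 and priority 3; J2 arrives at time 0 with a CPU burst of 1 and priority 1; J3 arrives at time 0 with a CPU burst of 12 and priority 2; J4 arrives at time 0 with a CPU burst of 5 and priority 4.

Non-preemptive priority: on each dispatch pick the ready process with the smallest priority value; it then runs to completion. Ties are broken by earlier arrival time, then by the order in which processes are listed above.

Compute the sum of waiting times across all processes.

29

Gantt: | J2 0-1 | J3 1-13 | J1 13-15 | J4 15-20 |
Completion: J1=15  J2=1  J3=13  J4=20
Waiting = turnaround − burst: J1=13, J2=0, J3=1, J4=15
Total waiting = 13 + 0 + 1 + 15 = 29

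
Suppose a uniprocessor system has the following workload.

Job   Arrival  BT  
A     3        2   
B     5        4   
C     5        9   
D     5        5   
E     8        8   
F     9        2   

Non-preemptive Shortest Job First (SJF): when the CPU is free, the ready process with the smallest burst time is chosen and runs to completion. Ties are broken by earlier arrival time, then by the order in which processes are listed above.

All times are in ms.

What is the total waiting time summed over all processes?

Timeline: | idle 0-3 | A 3-5 | B 5-9 | F 9-11 | D 11-16 | E 16-24 | C 24-33 |
Completion: A=5  B=9  C=33  D=16  E=24  F=11
Turnaround (C−A): A=2  B=4  C=28  D=11  E=16  F=2
Waiting = turnaround − burst: A=0, B=0, C=19, D=6, E=8, F=0
Total waiting = 0 + 0 + 19 + 6 + 8 + 0 = 33

33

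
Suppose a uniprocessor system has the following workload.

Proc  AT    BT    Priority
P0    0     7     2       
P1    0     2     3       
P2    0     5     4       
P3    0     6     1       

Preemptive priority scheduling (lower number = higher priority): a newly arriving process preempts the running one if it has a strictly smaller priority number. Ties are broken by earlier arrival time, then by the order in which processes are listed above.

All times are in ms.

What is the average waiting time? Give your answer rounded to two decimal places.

Gantt: | P3 0-6 | P0 6-13 | P1 13-15 | P2 15-20 |
Completion: P0=13  P1=15  P2=20  P3=6
Waiting times: P0=6, P1=13, P2=15, P3=0
Average waiting = (6+13+15+0) / 4 = 34/4 = 8.50

8.50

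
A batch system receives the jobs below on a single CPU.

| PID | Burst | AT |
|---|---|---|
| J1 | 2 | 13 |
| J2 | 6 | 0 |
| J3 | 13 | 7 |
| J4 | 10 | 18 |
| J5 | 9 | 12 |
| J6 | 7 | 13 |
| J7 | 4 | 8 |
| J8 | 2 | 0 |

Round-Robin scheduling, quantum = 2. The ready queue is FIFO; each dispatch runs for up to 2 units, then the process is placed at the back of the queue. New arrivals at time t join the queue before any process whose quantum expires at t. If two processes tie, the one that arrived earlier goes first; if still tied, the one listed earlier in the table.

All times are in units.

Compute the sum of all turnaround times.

Schedule: | J2 0-2 | J8 2-4 | J2 4-8 | J3 8-10 | J7 10-12 | J3 12-14 | J5 14-16 | J7 16-18 | J1 18-20 | J6 20-22 | J3 22-24 | J5 24-26 | J4 26-28 | J6 28-30 | J3 30-32 | J5 32-34 | J4 34-36 | J6 36-38 | J3 38-40 | J5 40-42 | J4 42-44 | J6 44-45 | J3 45-47 | J5 47-48 | J4 48-50 | J3 50-51 | J4 51-53 |
Completion: J1=20  J2=8  J3=51  J4=53  J5=48  J6=45  J7=18  J8=4
Turnaround (C−A): J1=7  J2=8  J3=44  J4=35  J5=36  J6=32  J7=10  J8=4
Turnaround = completion − arrival: J1=7, J2=8, J3=44, J4=35, J5=36, J6=32, J7=10, J8=4
Total turnaround = 7 + 8 + 44 + 35 + 36 + 32 + 10 + 4 = 176

176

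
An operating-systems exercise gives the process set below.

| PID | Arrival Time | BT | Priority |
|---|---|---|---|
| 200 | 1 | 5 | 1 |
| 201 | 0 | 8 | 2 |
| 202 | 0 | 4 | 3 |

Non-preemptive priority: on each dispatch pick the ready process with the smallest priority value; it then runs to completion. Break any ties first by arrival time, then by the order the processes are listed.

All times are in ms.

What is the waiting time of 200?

Timeline: | 201 0-8 | 200 8-13 | 202 13-17 |
Completion: 200=13  201=8  202=17
Turnaround (C−A): 200=12  201=8  202=17
Waiting(200) = turnaround − burst = 12 − 5 = 7

7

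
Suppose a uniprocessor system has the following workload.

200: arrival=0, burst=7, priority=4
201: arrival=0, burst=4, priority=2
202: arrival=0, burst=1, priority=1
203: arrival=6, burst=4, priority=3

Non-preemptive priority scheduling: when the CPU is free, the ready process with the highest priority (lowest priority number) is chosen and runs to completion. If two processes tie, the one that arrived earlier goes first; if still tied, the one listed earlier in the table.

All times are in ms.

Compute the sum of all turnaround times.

28

Schedule: | 202 0-1 | 201 1-5 | 200 5-12 | 203 12-16 |
Completion: 200=12  201=5  202=1  203=16
Turnaround = completion − arrival: 200=12, 201=5, 202=1, 203=10
Total turnaround = 12 + 5 + 1 + 10 = 28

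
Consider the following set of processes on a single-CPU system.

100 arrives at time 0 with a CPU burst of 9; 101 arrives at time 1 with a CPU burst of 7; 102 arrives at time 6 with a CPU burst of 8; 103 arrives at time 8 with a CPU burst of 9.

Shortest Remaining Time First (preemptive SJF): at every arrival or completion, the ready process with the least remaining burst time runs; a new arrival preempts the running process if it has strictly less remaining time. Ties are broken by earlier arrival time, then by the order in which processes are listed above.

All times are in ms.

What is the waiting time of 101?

0

Timeline: | 100 0-1 | 101 1-8 | 100 8-16 | 102 16-24 | 103 24-33 |
Completion: 100=16  101=8  102=24  103=33
Turnaround (C−A): 100=16  101=7  102=18  103=25
Waiting(101) = turnaround − burst = 7 − 7 = 0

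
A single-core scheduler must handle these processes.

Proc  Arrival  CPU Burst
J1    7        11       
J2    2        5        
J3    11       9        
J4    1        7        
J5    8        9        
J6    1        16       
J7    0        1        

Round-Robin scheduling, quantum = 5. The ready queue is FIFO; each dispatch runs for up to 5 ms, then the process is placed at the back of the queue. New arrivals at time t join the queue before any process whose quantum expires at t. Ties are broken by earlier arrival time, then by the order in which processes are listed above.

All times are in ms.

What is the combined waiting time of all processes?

160

Timeline: | J7 0-1 | J4 1-6 | J6 6-11 | J2 11-16 | J4 16-18 | J1 18-23 | J5 23-28 | J3 28-33 | J6 33-38 | J1 38-43 | J5 43-47 | J3 47-51 | J6 51-56 | J1 56-57 | J6 57-58 |
Completion: J1=57  J2=16  J3=51  J4=18  J5=47  J6=58  J7=1
Waiting = turnaround − burst: J1=39, J2=9, J3=31, J4=10, J5=30, J6=41, J7=0
Total waiting = 39 + 9 + 31 + 10 + 30 + 41 + 0 = 160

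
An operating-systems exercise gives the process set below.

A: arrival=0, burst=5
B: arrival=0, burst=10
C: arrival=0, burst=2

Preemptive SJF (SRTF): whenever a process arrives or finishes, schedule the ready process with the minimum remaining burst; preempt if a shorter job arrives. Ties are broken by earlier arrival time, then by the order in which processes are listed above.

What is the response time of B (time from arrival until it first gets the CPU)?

7

Schedule: | C 0-2 | A 2-7 | B 7-17 |
Completion: A=7  B=17  C=2
Turnaround (C−A): A=7  B=17  C=2
Response(B) = first start − arrival = 7 − 0 = 7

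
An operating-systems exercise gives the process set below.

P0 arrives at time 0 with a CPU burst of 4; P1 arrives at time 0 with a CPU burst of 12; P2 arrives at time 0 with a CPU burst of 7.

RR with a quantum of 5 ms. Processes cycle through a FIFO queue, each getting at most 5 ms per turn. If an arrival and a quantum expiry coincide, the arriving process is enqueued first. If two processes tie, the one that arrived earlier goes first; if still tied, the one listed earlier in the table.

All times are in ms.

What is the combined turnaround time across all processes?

48

Gantt: | P0 0-4 | P1 4-9 | P2 9-14 | P1 14-19 | P2 19-21 | P1 21-23 |
Completion: P0=4  P1=23  P2=21
Turnaround = completion − arrival: P0=4, P1=23, P2=21
Total turnaround = 4 + 23 + 21 = 48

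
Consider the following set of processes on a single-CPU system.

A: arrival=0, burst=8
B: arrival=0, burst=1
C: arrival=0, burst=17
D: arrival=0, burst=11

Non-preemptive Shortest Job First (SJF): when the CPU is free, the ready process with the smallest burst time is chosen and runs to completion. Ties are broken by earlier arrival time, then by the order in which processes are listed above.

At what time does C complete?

37

Schedule: | B 0-1 | A 1-9 | D 9-20 | C 20-37 |
Completion: A=9  B=1  C=37  D=20
Turnaround (C−A): A=9  B=1  C=37  D=20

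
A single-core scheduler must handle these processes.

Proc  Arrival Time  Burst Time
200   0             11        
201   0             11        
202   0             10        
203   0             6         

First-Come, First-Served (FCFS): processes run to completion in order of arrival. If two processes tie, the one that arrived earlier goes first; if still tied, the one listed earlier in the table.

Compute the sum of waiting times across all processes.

65

Gantt: | 200 0-11 | 201 11-22 | 202 22-32 | 203 32-38 |
Completion: 200=11  201=22  202=32  203=38
Turnaround (C−A): 200=11  201=22  202=32  203=38
Waiting = turnaround − burst: 200=0, 201=11, 202=22, 203=32
Total waiting = 0 + 11 + 22 + 32 = 65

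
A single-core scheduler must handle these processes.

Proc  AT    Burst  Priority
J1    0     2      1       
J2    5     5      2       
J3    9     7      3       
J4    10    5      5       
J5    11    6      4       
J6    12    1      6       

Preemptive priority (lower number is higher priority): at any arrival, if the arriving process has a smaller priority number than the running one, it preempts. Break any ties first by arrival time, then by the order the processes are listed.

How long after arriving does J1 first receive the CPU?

0

Gantt: | J1 0-2 | idle 2-5 | J2 5-10 | J3 10-17 | J5 17-23 | J4 23-28 | J6 28-29 |
Completion: J1=2  J2=10  J3=17  J4=28  J5=23  J6=29
Turnaround (C−A): J1=2  J2=5  J3=8  J4=18  J5=12  J6=17
Response(J1) = first start − arrival = 0 − 0 = 0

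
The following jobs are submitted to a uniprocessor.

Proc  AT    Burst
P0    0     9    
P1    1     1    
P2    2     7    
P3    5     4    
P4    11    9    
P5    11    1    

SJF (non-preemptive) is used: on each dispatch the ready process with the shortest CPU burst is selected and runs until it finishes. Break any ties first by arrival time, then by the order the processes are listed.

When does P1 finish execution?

10

Schedule: | P0 0-9 | P1 9-10 | P3 10-14 | P5 14-15 | P2 15-22 | P4 22-31 |
Completion: P0=9  P1=10  P2=22  P3=14  P4=31  P5=15
Turnaround (C−A): P0=9  P1=9  P2=20  P3=9  P4=20  P5=4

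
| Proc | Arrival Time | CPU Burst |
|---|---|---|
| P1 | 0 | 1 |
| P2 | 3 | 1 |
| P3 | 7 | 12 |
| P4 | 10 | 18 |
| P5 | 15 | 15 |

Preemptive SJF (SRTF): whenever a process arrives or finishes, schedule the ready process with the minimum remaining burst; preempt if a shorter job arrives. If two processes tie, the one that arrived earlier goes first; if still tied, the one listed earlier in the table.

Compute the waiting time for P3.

Gantt: | P1 0-1 | idle 1-3 | P2 3-4 | idle 4-7 | P3 7-19 | P5 19-34 | P4 34-52 |
Completion: P1=1  P2=4  P3=19  P4=52  P5=34
Turnaround (C−A): P1=1  P2=1  P3=12  P4=42  P5=19
Waiting(P3) = turnaround − burst = 12 − 12 = 0

0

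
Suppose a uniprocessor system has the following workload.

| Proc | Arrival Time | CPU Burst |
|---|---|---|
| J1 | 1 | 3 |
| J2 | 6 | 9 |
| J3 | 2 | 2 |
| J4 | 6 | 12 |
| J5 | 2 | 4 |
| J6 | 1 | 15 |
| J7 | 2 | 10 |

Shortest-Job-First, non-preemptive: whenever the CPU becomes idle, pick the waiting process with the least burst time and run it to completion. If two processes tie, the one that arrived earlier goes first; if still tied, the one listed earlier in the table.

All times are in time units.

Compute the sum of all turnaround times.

Gantt: | idle 0-1 | J1 1-4 | J3 4-6 | J5 6-10 | J2 10-19 | J7 19-29 | J4 29-41 | J6 41-56 |
Completion: J1=4  J2=19  J3=6  J4=41  J5=10  J6=56  J7=29
Turnaround (C−A): J1=3  J2=13  J3=4  J4=35  J5=8  J6=55  J7=27
Turnaround = completion − arrival: J1=3, J2=13, J3=4, J4=35, J5=8, J6=55, J7=27
Total turnaround = 3 + 13 + 4 + 35 + 8 + 55 + 27 = 145

145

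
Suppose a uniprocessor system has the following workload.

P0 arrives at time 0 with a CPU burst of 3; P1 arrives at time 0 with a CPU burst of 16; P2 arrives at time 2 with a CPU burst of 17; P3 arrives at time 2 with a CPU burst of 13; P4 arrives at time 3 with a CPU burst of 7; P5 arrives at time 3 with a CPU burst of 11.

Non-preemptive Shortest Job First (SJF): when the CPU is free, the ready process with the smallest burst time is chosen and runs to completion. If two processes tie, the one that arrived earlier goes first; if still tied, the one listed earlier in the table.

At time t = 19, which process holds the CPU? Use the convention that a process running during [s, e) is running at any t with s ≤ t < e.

Timeline: | P0 0-3 | P4 3-10 | P5 10-21 | P3 21-34 | P1 34-50 | P2 50-67 |
Completion: P0=3  P1=50  P2=67  P3=34  P4=10  P5=21
Turnaround (C−A): P0=3  P1=50  P2=65  P3=32  P4=7  P5=18

P5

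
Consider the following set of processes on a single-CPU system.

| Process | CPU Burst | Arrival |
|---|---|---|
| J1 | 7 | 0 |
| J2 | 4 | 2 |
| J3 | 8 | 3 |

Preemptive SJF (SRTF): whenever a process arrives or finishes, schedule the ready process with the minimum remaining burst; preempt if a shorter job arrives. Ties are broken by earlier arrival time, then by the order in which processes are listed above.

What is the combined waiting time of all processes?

12

Schedule: | J1 0-2 | J2 2-6 | J1 6-11 | J3 11-19 |
Completion: J1=11  J2=6  J3=19
Turnaround (C−A): J1=11  J2=4  J3=16
Waiting = turnaround − burst: J1=4, J2=0, J3=8
Total waiting = 4 + 0 + 8 = 12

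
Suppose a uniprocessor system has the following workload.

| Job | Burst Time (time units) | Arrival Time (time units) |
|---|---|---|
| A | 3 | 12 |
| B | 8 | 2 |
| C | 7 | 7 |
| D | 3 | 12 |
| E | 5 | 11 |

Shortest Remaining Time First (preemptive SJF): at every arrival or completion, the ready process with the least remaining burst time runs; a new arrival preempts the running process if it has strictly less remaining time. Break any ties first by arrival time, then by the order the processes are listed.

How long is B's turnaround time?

8

Gantt: | idle 0-2 | B 2-10 | C 10-11 | E 11-12 | A 12-15 | D 15-18 | E 18-22 | C 22-28 |
Completion: A=15  B=10  C=28  D=18  E=22
Turnaround (C−A): A=3  B=8  C=21  D=6  E=11
Turnaround(B) = completion − arrival = 10 − 2 = 8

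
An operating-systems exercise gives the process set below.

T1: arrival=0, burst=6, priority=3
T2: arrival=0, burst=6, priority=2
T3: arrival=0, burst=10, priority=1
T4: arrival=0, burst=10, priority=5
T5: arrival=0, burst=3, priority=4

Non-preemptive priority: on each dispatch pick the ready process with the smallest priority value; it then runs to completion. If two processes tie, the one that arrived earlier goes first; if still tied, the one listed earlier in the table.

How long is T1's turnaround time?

Gantt: | T3 0-10 | T2 10-16 | T1 16-22 | T5 22-25 | T4 25-35 |
Completion: T1=22  T2=16  T3=10  T4=35  T5=25
Turnaround (C−A): T1=22  T2=16  T3=10  T4=35  T5=25
Turnaround(T1) = completion − arrival = 22 − 0 = 22

22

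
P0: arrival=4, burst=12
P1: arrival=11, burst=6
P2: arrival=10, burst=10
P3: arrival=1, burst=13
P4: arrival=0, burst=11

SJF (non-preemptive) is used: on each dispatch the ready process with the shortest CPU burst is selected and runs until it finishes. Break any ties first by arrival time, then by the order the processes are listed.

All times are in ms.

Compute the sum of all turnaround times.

120

Timeline: | P4 0-11 | P1 11-17 | P2 17-27 | P0 27-39 | P3 39-52 |
Completion: P0=39  P1=17  P2=27  P3=52  P4=11
Turnaround = completion − arrival: P0=35, P1=6, P2=17, P3=51, P4=11
Total turnaround = 35 + 6 + 17 + 51 + 11 = 120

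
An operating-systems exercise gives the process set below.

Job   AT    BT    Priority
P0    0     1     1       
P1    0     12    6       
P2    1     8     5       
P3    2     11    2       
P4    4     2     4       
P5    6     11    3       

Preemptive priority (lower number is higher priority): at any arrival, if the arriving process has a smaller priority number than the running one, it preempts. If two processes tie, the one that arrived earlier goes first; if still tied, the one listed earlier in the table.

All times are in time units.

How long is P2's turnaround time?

32

Schedule: | P0 0-1 | P2 1-2 | P3 2-13 | P5 13-24 | P4 24-26 | P2 26-33 | P1 33-45 |
Completion: P0=1  P1=45  P2=33  P3=13  P4=26  P5=24
Turnaround(P2) = completion − arrival = 33 − 1 = 32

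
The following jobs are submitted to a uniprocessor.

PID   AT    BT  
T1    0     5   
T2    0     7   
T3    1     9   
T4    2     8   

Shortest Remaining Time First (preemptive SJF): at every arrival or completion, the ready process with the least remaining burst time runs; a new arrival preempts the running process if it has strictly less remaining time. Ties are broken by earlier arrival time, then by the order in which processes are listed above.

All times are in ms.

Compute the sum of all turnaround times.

Timeline: | T1 0-5 | T2 5-12 | T4 12-20 | T3 20-29 |
Completion: T1=5  T2=12  T3=29  T4=20
Turnaround (C−A): T1=5  T2=12  T3=28  T4=18
Turnaround = completion − arrival: T1=5, T2=12, T3=28, T4=18
Total turnaround = 5 + 12 + 28 + 18 = 63

63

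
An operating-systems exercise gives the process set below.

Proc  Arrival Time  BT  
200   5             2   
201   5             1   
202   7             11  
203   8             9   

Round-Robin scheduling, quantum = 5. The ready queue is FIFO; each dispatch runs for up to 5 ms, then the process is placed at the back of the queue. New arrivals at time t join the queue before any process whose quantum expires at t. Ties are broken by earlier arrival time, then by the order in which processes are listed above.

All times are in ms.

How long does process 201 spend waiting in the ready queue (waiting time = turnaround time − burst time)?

Gantt: | idle 0-5 | 200 5-7 | 201 7-8 | 202 8-13 | 203 13-18 | 202 18-23 | 203 23-27 | 202 27-28 |
Completion: 200=7  201=8  202=28  203=27
Turnaround (C−A): 200=2  201=3  202=21  203=19
Waiting(201) = turnaround − burst = 3 − 1 = 2

2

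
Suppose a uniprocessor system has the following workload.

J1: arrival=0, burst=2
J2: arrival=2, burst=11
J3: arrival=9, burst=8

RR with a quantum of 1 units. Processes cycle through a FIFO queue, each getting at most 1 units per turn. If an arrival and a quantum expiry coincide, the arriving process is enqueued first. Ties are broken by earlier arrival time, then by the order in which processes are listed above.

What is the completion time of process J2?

Timeline: | J1 0-2 | J2 2-9 | J3 9-10 | J2 10-11 | J3 11-12 | J2 12-13 | J3 13-14 | J2 14-15 | J3 15-16 | J2 16-17 | J3 17-21 |
Completion: J1=2  J2=17  J3=21

17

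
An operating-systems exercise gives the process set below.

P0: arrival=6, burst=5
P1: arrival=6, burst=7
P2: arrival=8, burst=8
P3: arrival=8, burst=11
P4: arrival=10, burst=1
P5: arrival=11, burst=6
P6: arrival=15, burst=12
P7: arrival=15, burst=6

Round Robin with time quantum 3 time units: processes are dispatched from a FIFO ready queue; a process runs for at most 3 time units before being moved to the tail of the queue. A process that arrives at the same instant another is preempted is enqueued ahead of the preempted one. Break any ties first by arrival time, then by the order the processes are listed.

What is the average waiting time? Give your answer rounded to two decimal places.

26.50

Schedule: | idle 0-6 | P0 6-9 | P1 9-12 | P2 12-15 | P3 15-18 | P0 18-20 | P4 20-21 | P5 21-24 | P1 24-27 | P6 27-30 | P7 30-33 | P2 33-36 | P3 36-39 | P5 39-42 | P1 42-43 | P6 43-46 | P7 46-49 | P2 49-51 | P3 51-54 | P6 54-57 | P3 57-59 | P6 59-62 |
Completion: P0=20  P1=43  P2=51  P3=59  P4=21  P5=42  P6=62  P7=49
Turnaround (C−A): P0=14  P1=37  P2=43  P3=51  P4=11  P5=31  P6=47  P7=34
Waiting times: P0=9, P1=30, P2=35, P3=40, P4=10, P5=25, P6=35, P7=28
Average waiting = (9+30+35+40+10+25+35+28) / 8 = 212/8 = 26.50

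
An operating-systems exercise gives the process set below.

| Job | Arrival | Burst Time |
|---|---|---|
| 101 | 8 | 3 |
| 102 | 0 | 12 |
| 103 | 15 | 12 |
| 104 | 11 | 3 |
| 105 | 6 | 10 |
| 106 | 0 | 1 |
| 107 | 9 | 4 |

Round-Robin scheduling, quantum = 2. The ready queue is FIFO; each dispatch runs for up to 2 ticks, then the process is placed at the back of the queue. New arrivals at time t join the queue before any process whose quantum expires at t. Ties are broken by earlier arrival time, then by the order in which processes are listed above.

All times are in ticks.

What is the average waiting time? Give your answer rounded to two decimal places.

Gantt: | 102 0-2 | 106 2-3 | 102 3-7 | 105 7-9 | 102 9-11 | 101 11-13 | 107 13-15 | 105 15-17 | 104 17-19 | 102 19-21 | 101 21-22 | 103 22-24 | 107 24-26 | 105 26-28 | 104 28-29 | 102 29-31 | 103 31-33 | 105 33-35 | 103 35-37 | 105 37-39 | 103 39-45 |
Completion: 101=22  102=31  103=45  104=29  105=39  106=3  107=26
Turnaround (C−A): 101=14  102=31  103=30  104=18  105=33  106=3  107=17
Waiting times: 101=11, 102=19, 103=18, 104=15, 105=23, 106=2, 107=13
Average waiting = (11+19+18+15+23+2+13) / 7 = 101/7 = 14.43

14.43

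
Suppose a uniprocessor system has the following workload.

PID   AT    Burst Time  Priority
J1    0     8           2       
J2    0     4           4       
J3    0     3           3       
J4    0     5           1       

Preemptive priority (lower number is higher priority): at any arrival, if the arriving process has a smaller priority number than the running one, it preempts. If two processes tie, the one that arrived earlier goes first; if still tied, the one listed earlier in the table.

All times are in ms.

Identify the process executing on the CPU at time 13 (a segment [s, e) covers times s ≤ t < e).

Gantt: | J4 0-5 | J1 5-13 | J3 13-16 | J2 16-20 |
Completion: J1=13  J2=20  J3=16  J4=5
Turnaround (C−A): J1=13  J2=20  J3=16  J4=5

J3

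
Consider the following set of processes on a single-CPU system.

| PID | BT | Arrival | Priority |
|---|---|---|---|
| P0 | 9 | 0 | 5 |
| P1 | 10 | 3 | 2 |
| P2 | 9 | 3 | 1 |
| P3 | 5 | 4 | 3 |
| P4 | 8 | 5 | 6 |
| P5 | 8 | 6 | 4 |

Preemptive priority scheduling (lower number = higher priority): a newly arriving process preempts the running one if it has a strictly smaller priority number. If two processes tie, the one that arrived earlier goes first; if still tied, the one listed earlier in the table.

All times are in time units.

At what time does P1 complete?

22

Schedule: | P0 0-3 | P2 3-12 | P1 12-22 | P3 22-27 | P5 27-35 | P0 35-41 | P4 41-49 |
Completion: P0=41  P1=22  P2=12  P3=27  P4=49  P5=35
Turnaround (C−A): P0=41  P1=19  P2=9  P3=23  P4=44  P5=29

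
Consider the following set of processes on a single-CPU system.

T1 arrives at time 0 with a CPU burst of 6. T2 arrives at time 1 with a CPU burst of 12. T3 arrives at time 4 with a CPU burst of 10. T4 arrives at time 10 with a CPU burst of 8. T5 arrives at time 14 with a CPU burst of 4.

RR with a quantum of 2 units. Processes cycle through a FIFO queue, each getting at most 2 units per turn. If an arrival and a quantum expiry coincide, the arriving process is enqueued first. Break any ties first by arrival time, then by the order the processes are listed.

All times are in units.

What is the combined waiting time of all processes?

Gantt: | T1 0-2 | T2 2-4 | T1 4-6 | T3 6-8 | T2 8-10 | T1 10-12 | T3 12-14 | T4 14-16 | T2 16-18 | T5 18-20 | T3 20-22 | T4 22-24 | T2 24-26 | T5 26-28 | T3 28-30 | T4 30-32 | T2 32-34 | T3 34-36 | T4 36-38 | T2 38-40 |
Completion: T1=12  T2=40  T3=36  T4=38  T5=28
Waiting = turnaround − burst: T1=6, T2=27, T3=22, T4=20, T5=10
Total waiting = 6 + 27 + 22 + 20 + 10 = 85

85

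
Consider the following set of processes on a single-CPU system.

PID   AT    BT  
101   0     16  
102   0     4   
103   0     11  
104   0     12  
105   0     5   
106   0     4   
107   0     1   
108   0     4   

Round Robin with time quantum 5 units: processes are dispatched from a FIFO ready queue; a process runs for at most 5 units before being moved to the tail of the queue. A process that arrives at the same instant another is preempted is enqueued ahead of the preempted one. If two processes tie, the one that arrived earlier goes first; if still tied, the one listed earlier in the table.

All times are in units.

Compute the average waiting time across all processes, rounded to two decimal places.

29.13

Timeline: | 101 0-5 | 102 5-9 | 103 9-14 | 104 14-19 | 105 19-24 | 106 24-28 | 107 28-29 | 108 29-33 | 101 33-38 | 103 38-43 | 104 43-48 | 101 48-53 | 103 53-54 | 104 54-56 | 101 56-57 |
Completion: 101=57  102=9  103=54  104=56  105=24  106=28  107=29  108=33
Turnaround (C−A): 101=57  102=9  103=54  104=56  105=24  106=28  107=29  108=33
Waiting times: 101=41, 102=5, 103=43, 104=44, 105=19, 106=24, 107=28, 108=29
Average waiting = (41+5+43+44+19+24+28+29) / 8 = 233/8 = 29.13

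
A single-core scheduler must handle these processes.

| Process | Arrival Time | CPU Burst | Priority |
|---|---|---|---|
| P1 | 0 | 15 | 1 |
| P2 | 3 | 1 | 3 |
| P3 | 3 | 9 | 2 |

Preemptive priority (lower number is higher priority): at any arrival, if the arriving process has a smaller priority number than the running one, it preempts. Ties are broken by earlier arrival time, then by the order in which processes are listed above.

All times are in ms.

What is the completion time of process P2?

Gantt: | P1 0-15 | P3 15-24 | P2 24-25 |
Completion: P1=15  P2=25  P3=24

25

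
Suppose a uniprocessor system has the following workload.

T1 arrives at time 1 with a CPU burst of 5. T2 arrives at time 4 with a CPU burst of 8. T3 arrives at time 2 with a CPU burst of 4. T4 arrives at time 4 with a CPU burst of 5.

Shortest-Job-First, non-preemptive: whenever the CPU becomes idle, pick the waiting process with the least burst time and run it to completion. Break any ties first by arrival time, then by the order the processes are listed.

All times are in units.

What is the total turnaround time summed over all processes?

Gantt: | idle 0-1 | T1 1-6 | T3 6-10 | T4 10-15 | T2 15-23 |
Completion: T1=6  T2=23  T3=10  T4=15
Turnaround (C−A): T1=5  T2=19  T3=8  T4=11
Turnaround = completion − arrival: T1=5, T2=19, T3=8, T4=11
Total turnaround = 5 + 19 + 8 + 11 = 43

43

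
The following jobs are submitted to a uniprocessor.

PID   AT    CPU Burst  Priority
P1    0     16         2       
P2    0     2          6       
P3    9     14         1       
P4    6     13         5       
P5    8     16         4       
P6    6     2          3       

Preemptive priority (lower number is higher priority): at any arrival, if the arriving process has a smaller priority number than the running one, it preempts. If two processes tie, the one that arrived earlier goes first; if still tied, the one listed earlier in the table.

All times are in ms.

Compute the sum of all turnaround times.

Schedule: | P1 0-9 | P3 9-23 | P1 23-30 | P6 30-32 | P5 32-48 | P4 48-61 | P2 61-63 |
Completion: P1=30  P2=63  P3=23  P4=61  P5=48  P6=32
Turnaround (C−A): P1=30  P2=63  P3=14  P4=55  P5=40  P6=26
Turnaround = completion − arrival: P1=30, P2=63, P3=14, P4=55, P5=40, P6=26
Total turnaround = 30 + 63 + 14 + 55 + 40 + 26 = 228

228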